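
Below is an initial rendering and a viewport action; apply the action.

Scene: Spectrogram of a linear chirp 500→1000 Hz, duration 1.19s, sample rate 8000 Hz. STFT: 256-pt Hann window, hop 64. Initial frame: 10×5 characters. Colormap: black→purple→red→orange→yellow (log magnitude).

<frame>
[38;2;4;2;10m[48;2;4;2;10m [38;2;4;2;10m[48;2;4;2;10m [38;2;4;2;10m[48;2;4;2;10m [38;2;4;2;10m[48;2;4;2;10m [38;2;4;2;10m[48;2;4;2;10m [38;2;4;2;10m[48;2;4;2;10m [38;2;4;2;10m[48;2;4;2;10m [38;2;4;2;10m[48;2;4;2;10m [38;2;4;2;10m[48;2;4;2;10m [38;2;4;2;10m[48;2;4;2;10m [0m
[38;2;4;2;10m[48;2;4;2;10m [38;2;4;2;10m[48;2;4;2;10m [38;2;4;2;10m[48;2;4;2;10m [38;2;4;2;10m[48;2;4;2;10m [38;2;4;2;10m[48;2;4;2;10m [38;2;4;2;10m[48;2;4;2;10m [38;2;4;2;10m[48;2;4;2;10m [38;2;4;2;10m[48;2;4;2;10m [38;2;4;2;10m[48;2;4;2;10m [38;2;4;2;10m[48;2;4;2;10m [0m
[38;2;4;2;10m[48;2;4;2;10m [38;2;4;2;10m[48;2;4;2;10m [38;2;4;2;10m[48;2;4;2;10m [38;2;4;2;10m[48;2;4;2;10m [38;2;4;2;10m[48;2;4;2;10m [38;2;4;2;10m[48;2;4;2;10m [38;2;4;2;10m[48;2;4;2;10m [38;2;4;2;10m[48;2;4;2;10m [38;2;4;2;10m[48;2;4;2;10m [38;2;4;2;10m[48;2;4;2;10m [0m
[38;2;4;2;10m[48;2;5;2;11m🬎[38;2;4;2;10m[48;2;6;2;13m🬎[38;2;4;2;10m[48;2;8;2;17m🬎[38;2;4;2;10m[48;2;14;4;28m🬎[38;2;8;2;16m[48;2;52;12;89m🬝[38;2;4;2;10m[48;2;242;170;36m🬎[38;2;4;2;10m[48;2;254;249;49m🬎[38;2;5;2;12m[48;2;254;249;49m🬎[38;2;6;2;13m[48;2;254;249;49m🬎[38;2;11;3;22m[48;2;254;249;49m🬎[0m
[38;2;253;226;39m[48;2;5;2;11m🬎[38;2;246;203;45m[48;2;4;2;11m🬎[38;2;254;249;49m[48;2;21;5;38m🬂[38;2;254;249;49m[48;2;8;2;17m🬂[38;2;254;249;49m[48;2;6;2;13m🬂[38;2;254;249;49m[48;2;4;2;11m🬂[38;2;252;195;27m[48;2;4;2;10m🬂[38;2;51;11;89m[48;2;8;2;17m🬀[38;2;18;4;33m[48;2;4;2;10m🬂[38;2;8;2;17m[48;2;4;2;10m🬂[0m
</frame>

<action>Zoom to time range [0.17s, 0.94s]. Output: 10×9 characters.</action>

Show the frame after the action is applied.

<frame>
[38;2;4;2;10m[48;2;4;2;10m [38;2;4;2;10m[48;2;4;2;10m [38;2;4;2;10m[48;2;4;2;10m [38;2;4;2;10m[48;2;4;2;10m [38;2;4;2;10m[48;2;4;2;10m [38;2;4;2;10m[48;2;4;2;10m [38;2;4;2;10m[48;2;4;2;10m [38;2;4;2;10m[48;2;4;2;10m [38;2;4;2;10m[48;2;4;2;10m [38;2;4;2;10m[48;2;4;2;10m [0m
[38;2;4;2;10m[48;2;4;2;10m [38;2;4;2;10m[48;2;4;2;10m [38;2;4;2;10m[48;2;4;2;10m [38;2;4;2;10m[48;2;4;2;10m [38;2;4;2;10m[48;2;4;2;10m [38;2;4;2;10m[48;2;4;2;10m [38;2;4;2;10m[48;2;4;2;10m [38;2;4;2;10m[48;2;4;2;10m [38;2;4;2;10m[48;2;4;2;10m [38;2;4;2;10m[48;2;4;2;10m [0m
[38;2;4;2;10m[48;2;4;2;10m [38;2;4;2;10m[48;2;4;2;10m [38;2;4;2;10m[48;2;4;2;10m [38;2;4;2;10m[48;2;4;2;10m [38;2;4;2;10m[48;2;4;2;10m [38;2;4;2;10m[48;2;4;2;10m [38;2;4;2;10m[48;2;4;2;10m [38;2;4;2;10m[48;2;4;2;10m [38;2;4;2;10m[48;2;4;2;10m [38;2;4;2;10m[48;2;4;2;10m [0m
[38;2;4;2;10m[48;2;4;2;10m [38;2;4;2;10m[48;2;4;2;10m [38;2;4;2;10m[48;2;4;2;10m [38;2;4;2;10m[48;2;4;2;10m [38;2;4;2;10m[48;2;4;2;10m [38;2;4;2;10m[48;2;4;2;10m [38;2;4;2;10m[48;2;4;2;10m [38;2;4;2;10m[48;2;4;2;10m [38;2;4;2;10m[48;2;4;2;10m [38;2;4;2;10m[48;2;4;2;10m [0m
[38;2;4;2;10m[48;2;4;2;10m [38;2;4;2;10m[48;2;4;2;10m [38;2;4;2;10m[48;2;4;2;10m [38;2;4;2;10m[48;2;4;2;10m [38;2;4;2;10m[48;2;4;2;10m [38;2;4;2;10m[48;2;4;2;10m [38;2;4;2;10m[48;2;4;2;10m [38;2;4;2;10m[48;2;4;2;10m [38;2;4;2;10m[48;2;4;2;10m [38;2;4;2;10m[48;2;4;2;10m [0m
[38;2;4;2;10m[48;2;4;2;10m [38;2;4;2;10m[48;2;4;2;10m [38;2;4;2;10m[48;2;4;2;10m [38;2;4;2;10m[48;2;4;2;10m [38;2;4;2;10m[48;2;4;2;10m [38;2;4;2;10m[48;2;4;2;10m [38;2;4;2;10m[48;2;4;2;10m [38;2;4;2;10m[48;2;4;2;10m [38;2;4;2;10m[48;2;4;2;10m [38;2;4;2;10m[48;2;4;2;10m [0m
[38;2;4;2;10m[48;2;5;2;11m🬝[38;2;4;2;10m[48;2;5;2;11m🬎[38;2;4;2;10m[48;2;5;2;12m🬎[38;2;4;2;10m[48;2;6;2;13m🬎[38;2;4;2;10m[48;2;7;2;16m🬎[38;2;4;2;10m[48;2;10;3;20m🬎[38;2;4;2;10m[48;2;15;4;29m🬎[38;2;4;2;11m[48;2;28;6;50m🬎[38;2;5;2;11m[48;2;88;21;87m🬎[38;2;5;2;13m[48;2;250;183;25m🬎[0m
[38;2;10;3;21m[48;2;253;232;42m🬂[38;2;32;8;50m[48;2;244;198;47m🬡[38;2;254;248;49m[48;2;33;7;59m🬋[38;2;254;248;49m[48;2;60;14;59m🬋[38;2;252;218;37m[48;2;11;3;22m🬎[38;2;253;233;43m[48;2;7;2;16m🬎[38;2;246;202;44m[48;2;34;9;38m🬆[38;2;254;248;49m[48;2;20;5;38m🬂[38;2;254;248;49m[48;2;11;3;22m🬂[38;2;254;247;48m[48;2;7;2;16m🬂[0m
[38;2;11;3;22m[48;2;4;2;10m🬂[38;2;8;2;17m[48;2;4;2;10m🬂[38;2;6;2;14m[48;2;4;2;10m🬂[38;2;6;2;13m[48;2;4;2;10m🬀[38;2;5;2;12m[48;2;4;2;10m🬀[38;2;4;2;11m[48;2;4;2;10m🬂[38;2;4;2;11m[48;2;4;2;10m🬀[38;2;4;2;11m[48;2;4;2;10m🬀[38;2;4;2;10m[48;2;4;2;10m [38;2;4;2;10m[48;2;4;2;10m [0m
</frame>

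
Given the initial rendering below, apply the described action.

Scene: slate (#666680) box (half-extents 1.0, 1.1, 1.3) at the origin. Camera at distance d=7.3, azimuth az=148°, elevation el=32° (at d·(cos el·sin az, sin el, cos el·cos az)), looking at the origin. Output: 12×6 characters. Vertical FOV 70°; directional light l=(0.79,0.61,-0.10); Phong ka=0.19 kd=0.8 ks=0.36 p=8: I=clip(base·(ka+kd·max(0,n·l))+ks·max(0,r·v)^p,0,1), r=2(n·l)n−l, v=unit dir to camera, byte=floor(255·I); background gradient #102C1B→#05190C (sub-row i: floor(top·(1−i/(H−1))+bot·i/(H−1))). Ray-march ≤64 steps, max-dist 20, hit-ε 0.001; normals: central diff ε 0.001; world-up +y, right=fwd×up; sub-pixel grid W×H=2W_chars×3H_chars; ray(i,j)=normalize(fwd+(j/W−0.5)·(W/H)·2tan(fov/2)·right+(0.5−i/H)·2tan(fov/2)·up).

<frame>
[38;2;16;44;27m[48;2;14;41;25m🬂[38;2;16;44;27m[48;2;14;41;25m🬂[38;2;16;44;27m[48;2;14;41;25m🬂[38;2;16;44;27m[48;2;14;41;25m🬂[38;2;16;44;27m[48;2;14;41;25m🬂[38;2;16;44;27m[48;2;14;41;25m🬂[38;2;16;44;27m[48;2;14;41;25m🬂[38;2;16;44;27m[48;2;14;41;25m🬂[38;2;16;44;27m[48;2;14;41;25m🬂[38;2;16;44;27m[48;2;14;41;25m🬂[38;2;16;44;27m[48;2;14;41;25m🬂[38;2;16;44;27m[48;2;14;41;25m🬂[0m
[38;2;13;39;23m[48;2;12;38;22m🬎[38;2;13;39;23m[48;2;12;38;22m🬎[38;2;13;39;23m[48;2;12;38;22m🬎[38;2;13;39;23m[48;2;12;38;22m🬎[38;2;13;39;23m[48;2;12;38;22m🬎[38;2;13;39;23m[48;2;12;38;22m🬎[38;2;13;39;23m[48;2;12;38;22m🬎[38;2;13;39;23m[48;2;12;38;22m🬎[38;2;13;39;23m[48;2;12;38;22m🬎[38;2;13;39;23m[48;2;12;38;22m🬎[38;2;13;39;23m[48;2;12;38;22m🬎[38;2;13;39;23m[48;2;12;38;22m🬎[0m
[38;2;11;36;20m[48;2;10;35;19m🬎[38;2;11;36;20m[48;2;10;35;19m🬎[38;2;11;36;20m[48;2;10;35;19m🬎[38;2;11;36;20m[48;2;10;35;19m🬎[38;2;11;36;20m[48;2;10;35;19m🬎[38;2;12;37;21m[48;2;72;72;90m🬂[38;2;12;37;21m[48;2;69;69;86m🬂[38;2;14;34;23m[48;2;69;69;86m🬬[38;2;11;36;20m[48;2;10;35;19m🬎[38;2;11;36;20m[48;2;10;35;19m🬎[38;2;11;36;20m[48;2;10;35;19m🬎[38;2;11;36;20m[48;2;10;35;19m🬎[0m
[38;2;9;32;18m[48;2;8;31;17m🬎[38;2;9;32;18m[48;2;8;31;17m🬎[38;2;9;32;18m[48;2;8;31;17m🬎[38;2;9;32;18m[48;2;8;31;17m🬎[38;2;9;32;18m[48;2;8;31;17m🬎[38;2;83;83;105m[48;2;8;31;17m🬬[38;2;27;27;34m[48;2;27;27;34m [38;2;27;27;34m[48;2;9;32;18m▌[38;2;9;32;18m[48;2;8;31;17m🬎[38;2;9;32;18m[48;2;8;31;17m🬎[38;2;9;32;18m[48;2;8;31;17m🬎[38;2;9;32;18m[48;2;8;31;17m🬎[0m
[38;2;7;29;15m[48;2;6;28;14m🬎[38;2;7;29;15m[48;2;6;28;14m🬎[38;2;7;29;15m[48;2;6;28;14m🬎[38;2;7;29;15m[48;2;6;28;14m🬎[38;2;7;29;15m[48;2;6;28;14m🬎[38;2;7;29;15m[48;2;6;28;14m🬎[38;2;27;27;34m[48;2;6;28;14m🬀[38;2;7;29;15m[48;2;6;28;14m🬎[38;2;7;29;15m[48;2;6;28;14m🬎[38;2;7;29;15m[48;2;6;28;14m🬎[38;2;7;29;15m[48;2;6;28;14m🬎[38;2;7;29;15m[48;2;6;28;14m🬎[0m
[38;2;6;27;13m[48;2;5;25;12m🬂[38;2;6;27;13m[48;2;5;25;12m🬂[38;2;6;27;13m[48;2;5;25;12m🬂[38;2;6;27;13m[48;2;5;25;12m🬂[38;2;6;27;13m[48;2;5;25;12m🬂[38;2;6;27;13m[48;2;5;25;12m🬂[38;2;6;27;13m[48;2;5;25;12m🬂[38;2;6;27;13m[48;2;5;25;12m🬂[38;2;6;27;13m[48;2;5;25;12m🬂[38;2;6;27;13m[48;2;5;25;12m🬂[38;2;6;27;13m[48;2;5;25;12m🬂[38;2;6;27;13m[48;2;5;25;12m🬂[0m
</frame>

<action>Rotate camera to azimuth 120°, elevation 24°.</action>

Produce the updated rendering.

<frame>
[38;2;16;44;27m[48;2;14;41;25m🬂[38;2;16;44;27m[48;2;14;41;25m🬂[38;2;16;44;27m[48;2;14;41;25m🬂[38;2;16;44;27m[48;2;14;41;25m🬂[38;2;16;44;27m[48;2;14;41;25m🬂[38;2;16;44;27m[48;2;14;41;25m🬂[38;2;16;44;27m[48;2;14;41;25m🬂[38;2;16;44;27m[48;2;14;41;25m🬂[38;2;16;44;27m[48;2;14;41;25m🬂[38;2;16;44;27m[48;2;14;41;25m🬂[38;2;16;44;27m[48;2;14;41;25m🬂[38;2;16;44;27m[48;2;14;41;25m🬂[0m
[38;2;13;39;23m[48;2;12;38;22m🬎[38;2;13;39;23m[48;2;12;38;22m🬎[38;2;13;39;23m[48;2;12;38;22m🬎[38;2;13;39;23m[48;2;12;38;22m🬎[38;2;13;39;23m[48;2;12;38;22m🬎[38;2;13;39;23m[48;2;12;38;22m🬎[38;2;13;39;23m[48;2;12;38;22m🬎[38;2;13;39;23m[48;2;12;38;22m🬎[38;2;13;39;23m[48;2;12;38;22m🬎[38;2;13;39;23m[48;2;12;38;22m🬎[38;2;13;39;23m[48;2;12;38;22m🬎[38;2;13;39;23m[48;2;12;38;22m🬎[0m
[38;2;11;36;20m[48;2;10;35;19m🬎[38;2;11;36;20m[48;2;10;35;19m🬎[38;2;11;36;20m[48;2;10;35;19m🬎[38;2;11;36;20m[48;2;10;35;19m🬎[38;2;11;36;20m[48;2;83;83;105m🬝[38;2;12;37;21m[48;2;76;76;95m🬂[38;2;40;53;53m[48;2;107;107;130m🬎[38;2;69;69;86m[48;2;14;34;23m🬃[38;2;11;36;20m[48;2;10;35;19m🬎[38;2;11;36;20m[48;2;10;35;19m🬎[38;2;11;36;20m[48;2;10;35;19m🬎[38;2;11;36;20m[48;2;10;35;19m🬎[0m
[38;2;9;32;18m[48;2;8;31;17m🬎[38;2;9;32;18m[48;2;8;31;17m🬎[38;2;9;32;18m[48;2;8;31;17m🬎[38;2;9;32;18m[48;2;8;31;17m🬎[38;2;9;32;18m[48;2;8;31;17m🬎[38;2;83;83;105m[48;2;83;83;105m [38;2;83;83;105m[48;2;83;83;105m [38;2;27;27;34m[48;2;9;32;18m▌[38;2;9;32;18m[48;2;8;31;17m🬎[38;2;9;32;18m[48;2;8;31;17m🬎[38;2;9;32;18m[48;2;8;31;17m🬎[38;2;9;32;18m[48;2;8;31;17m🬎[0m
[38;2;7;29;15m[48;2;6;28;14m🬎[38;2;7;29;15m[48;2;6;28;14m🬎[38;2;7;29;15m[48;2;6;28;14m🬎[38;2;7;29;15m[48;2;6;28;14m🬎[38;2;7;29;15m[48;2;6;28;14m🬎[38;2;7;29;15m[48;2;6;28;14m🬎[38;2;83;83;105m[48;2;6;28;14m🬁[38;2;7;29;15m[48;2;6;28;14m🬎[38;2;7;29;15m[48;2;6;28;14m🬎[38;2;7;29;15m[48;2;6;28;14m🬎[38;2;7;29;15m[48;2;6;28;14m🬎[38;2;7;29;15m[48;2;6;28;14m🬎[0m
[38;2;6;27;13m[48;2;5;25;12m🬂[38;2;6;27;13m[48;2;5;25;12m🬂[38;2;6;27;13m[48;2;5;25;12m🬂[38;2;6;27;13m[48;2;5;25;12m🬂[38;2;6;27;13m[48;2;5;25;12m🬂[38;2;6;27;13m[48;2;5;25;12m🬂[38;2;6;27;13m[48;2;5;25;12m🬂[38;2;6;27;13m[48;2;5;25;12m🬂[38;2;6;27;13m[48;2;5;25;12m🬂[38;2;6;27;13m[48;2;5;25;12m🬂[38;2;6;27;13m[48;2;5;25;12m🬂[38;2;6;27;13m[48;2;5;25;12m🬂[0m
</frame>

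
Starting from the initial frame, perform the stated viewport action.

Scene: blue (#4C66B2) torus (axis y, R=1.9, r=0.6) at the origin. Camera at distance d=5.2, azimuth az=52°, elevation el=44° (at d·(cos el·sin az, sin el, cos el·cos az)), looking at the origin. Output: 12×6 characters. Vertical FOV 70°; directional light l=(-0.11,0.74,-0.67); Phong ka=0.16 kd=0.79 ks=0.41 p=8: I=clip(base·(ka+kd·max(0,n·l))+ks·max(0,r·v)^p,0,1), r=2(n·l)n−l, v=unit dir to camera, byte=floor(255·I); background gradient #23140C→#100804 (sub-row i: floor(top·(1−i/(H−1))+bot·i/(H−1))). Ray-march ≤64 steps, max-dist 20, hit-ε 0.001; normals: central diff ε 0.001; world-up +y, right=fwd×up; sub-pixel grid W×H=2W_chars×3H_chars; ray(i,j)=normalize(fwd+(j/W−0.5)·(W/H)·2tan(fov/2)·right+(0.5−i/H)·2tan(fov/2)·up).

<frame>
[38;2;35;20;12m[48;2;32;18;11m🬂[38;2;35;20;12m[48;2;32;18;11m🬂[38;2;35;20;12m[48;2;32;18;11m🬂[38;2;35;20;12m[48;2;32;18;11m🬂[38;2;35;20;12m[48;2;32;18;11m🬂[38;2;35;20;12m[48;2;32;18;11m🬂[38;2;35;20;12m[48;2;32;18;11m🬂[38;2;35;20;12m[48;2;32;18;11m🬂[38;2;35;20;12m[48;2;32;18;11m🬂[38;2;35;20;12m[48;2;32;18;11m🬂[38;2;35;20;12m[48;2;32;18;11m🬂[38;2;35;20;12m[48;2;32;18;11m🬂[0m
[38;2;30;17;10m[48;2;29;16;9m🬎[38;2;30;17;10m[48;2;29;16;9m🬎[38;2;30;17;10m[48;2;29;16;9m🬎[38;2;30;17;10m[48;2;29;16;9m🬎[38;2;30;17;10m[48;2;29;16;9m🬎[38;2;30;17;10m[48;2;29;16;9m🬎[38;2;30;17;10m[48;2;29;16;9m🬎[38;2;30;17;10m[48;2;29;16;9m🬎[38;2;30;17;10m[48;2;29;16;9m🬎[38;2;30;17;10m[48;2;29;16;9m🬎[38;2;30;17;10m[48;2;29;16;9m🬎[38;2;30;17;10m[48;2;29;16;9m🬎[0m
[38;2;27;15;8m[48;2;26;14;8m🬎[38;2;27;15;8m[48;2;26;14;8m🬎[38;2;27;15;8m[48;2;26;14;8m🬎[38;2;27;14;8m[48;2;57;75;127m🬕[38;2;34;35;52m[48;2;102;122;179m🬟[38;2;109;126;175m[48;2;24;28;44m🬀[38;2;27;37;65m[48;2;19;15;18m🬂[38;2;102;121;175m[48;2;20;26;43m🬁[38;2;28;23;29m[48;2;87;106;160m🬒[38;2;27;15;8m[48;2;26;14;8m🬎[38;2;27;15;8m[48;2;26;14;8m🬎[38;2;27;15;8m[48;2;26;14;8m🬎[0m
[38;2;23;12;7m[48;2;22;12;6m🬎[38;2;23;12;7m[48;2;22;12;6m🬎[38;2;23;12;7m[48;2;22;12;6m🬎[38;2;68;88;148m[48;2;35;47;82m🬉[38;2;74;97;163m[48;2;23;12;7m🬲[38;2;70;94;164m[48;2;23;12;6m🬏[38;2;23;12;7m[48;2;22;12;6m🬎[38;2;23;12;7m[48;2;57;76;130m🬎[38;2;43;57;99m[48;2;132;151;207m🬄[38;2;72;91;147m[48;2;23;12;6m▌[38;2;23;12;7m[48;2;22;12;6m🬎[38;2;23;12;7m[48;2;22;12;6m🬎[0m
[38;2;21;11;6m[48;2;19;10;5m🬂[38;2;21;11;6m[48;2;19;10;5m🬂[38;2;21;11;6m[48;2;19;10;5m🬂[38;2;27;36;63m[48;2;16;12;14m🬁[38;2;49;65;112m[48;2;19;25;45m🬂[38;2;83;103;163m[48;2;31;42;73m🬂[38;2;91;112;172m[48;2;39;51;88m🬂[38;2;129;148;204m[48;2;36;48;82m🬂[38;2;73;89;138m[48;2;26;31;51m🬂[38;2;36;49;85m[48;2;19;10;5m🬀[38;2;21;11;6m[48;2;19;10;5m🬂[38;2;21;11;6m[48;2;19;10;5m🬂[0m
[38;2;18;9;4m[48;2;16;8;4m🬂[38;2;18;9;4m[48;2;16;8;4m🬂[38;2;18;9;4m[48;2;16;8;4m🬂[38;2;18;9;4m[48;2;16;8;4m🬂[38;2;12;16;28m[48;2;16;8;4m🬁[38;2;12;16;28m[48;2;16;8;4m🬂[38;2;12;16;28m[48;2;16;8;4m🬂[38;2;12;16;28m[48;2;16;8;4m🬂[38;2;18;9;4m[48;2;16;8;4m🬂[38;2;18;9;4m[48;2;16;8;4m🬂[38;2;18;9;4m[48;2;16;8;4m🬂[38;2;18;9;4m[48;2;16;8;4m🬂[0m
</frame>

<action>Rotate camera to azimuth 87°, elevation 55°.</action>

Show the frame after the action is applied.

<frame>
[38;2;35;20;12m[48;2;32;18;11m🬂[38;2;35;20;12m[48;2;32;18;11m🬂[38;2;35;20;12m[48;2;32;18;11m🬂[38;2;35;20;12m[48;2;32;18;11m🬂[38;2;35;20;12m[48;2;32;18;11m🬂[38;2;35;20;12m[48;2;32;18;11m🬂[38;2;35;20;12m[48;2;32;18;11m🬂[38;2;35;20;12m[48;2;32;18;11m🬂[38;2;35;20;12m[48;2;32;18;11m🬂[38;2;35;20;12m[48;2;32;18;11m🬂[38;2;35;20;12m[48;2;32;18;11m🬂[38;2;35;20;12m[48;2;32;18;11m🬂[0m
[38;2;30;17;10m[48;2;29;16;9m🬎[38;2;30;17;10m[48;2;29;16;9m🬎[38;2;30;17;10m[48;2;29;16;9m🬎[38;2;30;17;10m[48;2;29;16;9m🬎[38;2;30;17;10m[48;2;29;16;9m🬎[38;2;30;17;10m[48;2;57;76;132m🬎[38;2;30;17;10m[48;2;60;78;132m🬎[38;2;60;80;139m[48;2;30;16;9m🬏[38;2;30;17;10m[48;2;29;16;9m🬎[38;2;30;17;10m[48;2;29;16;9m🬎[38;2;30;17;10m[48;2;29;16;9m🬎[38;2;30;17;10m[48;2;29;16;9m🬎[0m
[38;2;27;15;8m[48;2;26;14;8m🬎[38;2;27;15;8m[48;2;26;14;8m🬎[38;2;27;15;8m[48;2;26;14;8m🬎[38;2;25;17;17m[48;2;53;72;126m🬕[38;2;53;71;124m[48;2;106;128;194m🬟[38;2;107;126;182m[48;2;29;31;48m🬀[38;2;26;35;61m[48;2;19;15;18m🬂[38;2;35;47;82m[48;2;15;15;23m🬂[38;2;29;32;50m[48;2;72;92;152m🬔[38;2;72;96;169m[48;2;27;14;8m🬏[38;2;27;15;8m[48;2;26;14;8m🬎[38;2;27;15;8m[48;2;26;14;8m🬎[0m
[38;2;23;12;7m[48;2;22;12;6m🬎[38;2;23;12;7m[48;2;22;12;6m🬎[38;2;23;12;7m[48;2;22;12;6m🬎[38;2;59;79;137m[48;2;31;42;75m▐[38;2;70;94;163m[48;2;23;12;7m🬲[38;2;23;12;7m[48;2;22;12;6m🬎[38;2;23;12;7m[48;2;22;12;6m🬎[38;2;23;12;6m[48;2;29;39;68m🬝[38;2;38;51;87m[48;2;110;129;186m🬕[38;2;89;112;179m[48;2;23;12;6m▌[38;2;23;12;7m[48;2;22;12;6m🬎[38;2;23;12;7m[48;2;22;12;6m🬎[0m
[38;2;21;11;6m[48;2;19;10;5m🬂[38;2;21;11;6m[48;2;19;10;5m🬂[38;2;21;11;6m[48;2;19;10;5m🬂[38;2;31;42;73m[48;2;17;11;10m🬉[38;2;56;76;132m[48;2;33;44;78m🬊[38;2;59;79;137m[48;2;46;63;110m🬎[38;2;44;59;104m[48;2;60;79;133m🬂[38;2;54;72;124m[48;2;98;117;175m🬰[38;2;105;125;184m[48;2;35;39;62m🬎[38;2;60;80;141m[48;2;19;10;5m🬀[38;2;21;11;6m[48;2;19;10;5m🬂[38;2;21;11;6m[48;2;19;10;5m🬂[0m
[38;2;18;9;4m[48;2;16;8;4m🬂[38;2;18;9;4m[48;2;16;8;4m🬂[38;2;18;9;4m[48;2;16;8;4m🬂[38;2;18;9;4m[48;2;16;8;4m🬂[38;2;12;16;28m[48;2;16;8;4m🬁[38;2;30;40;70m[48;2;16;8;4m🬂[38;2;39;52;92m[48;2;15;10;10m🬂[38;2;38;52;91m[48;2;16;8;4m🬂[38;2;18;9;4m[48;2;16;8;4m🬂[38;2;18;9;4m[48;2;16;8;4m🬂[38;2;18;9;4m[48;2;16;8;4m🬂[38;2;18;9;4m[48;2;16;8;4m🬂[0m
</frame>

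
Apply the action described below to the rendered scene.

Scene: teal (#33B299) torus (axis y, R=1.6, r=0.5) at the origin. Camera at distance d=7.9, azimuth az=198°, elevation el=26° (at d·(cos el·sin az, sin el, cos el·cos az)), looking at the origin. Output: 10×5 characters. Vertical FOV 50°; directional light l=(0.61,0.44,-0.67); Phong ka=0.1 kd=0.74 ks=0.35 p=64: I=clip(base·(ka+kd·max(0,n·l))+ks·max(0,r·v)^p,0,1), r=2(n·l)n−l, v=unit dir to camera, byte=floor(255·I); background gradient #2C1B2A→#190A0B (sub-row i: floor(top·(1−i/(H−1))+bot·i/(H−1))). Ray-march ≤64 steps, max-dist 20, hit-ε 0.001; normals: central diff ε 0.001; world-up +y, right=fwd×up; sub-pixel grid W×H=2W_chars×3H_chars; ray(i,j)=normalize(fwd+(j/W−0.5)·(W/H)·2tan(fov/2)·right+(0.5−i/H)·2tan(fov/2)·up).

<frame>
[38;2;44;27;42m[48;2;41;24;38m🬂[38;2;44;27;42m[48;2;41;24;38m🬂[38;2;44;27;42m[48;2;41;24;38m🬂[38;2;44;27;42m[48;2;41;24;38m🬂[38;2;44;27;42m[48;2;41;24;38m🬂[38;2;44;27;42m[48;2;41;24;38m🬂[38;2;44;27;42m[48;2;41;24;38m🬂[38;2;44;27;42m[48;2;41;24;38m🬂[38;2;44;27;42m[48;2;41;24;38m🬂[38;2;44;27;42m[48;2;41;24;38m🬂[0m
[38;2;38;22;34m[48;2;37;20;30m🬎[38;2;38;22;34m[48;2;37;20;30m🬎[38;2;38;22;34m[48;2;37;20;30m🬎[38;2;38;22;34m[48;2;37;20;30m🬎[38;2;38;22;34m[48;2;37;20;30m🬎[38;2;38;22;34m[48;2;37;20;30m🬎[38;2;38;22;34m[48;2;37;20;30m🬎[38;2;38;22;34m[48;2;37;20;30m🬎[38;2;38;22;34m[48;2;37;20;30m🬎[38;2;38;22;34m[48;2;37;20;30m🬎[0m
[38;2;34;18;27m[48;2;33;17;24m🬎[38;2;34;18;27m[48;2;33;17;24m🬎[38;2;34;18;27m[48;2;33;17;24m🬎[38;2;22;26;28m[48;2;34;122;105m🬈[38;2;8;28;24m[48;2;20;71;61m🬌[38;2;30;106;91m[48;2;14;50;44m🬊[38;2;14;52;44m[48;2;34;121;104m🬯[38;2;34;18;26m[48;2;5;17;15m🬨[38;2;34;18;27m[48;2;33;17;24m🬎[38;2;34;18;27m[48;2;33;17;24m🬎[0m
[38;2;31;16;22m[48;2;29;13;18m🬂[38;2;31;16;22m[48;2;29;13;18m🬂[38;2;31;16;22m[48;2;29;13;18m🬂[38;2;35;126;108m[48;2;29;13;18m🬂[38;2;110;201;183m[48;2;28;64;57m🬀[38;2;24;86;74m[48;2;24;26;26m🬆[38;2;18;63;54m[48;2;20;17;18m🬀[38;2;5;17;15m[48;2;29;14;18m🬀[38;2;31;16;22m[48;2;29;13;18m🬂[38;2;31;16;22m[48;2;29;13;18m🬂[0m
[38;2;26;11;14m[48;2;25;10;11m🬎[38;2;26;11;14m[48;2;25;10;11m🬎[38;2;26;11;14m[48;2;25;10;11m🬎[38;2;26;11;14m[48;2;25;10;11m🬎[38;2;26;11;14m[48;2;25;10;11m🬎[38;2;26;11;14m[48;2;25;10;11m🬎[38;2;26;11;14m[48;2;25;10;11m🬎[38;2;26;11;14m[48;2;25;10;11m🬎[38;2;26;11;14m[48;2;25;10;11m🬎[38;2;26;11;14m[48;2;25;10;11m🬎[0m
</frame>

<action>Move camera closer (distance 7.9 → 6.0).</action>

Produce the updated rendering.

<frame>
[38;2;44;27;42m[48;2;41;24;38m🬂[38;2;44;27;42m[48;2;41;24;38m🬂[38;2;44;27;42m[48;2;41;24;38m🬂[38;2;44;27;42m[48;2;41;24;38m🬂[38;2;44;27;42m[48;2;41;24;38m🬂[38;2;44;27;42m[48;2;41;24;38m🬂[38;2;44;27;42m[48;2;41;24;38m🬂[38;2;44;27;42m[48;2;41;24;38m🬂[38;2;44;27;42m[48;2;41;24;38m🬂[38;2;44;27;42m[48;2;41;24;38m🬂[0m
[38;2;38;22;34m[48;2;37;20;30m🬎[38;2;38;22;34m[48;2;37;20;30m🬎[38;2;38;22;34m[48;2;37;20;30m🬎[38;2;38;22;34m[48;2;37;20;30m🬎[38;2;38;22;33m[48;2;22;77;66m🬝[38;2;38;22;34m[48;2;23;82;70m🬎[38;2;38;22;34m[48;2;37;20;30m🬎[38;2;38;22;34m[48;2;37;20;30m🬎[38;2;38;22;34m[48;2;37;20;30m🬎[38;2;38;22;34m[48;2;37;20;30m🬎[0m
[38;2;34;18;27m[48;2;33;17;24m🬎[38;2;34;18;27m[48;2;33;17;24m🬎[38;2;34;18;26m[48;2;34;119;102m🬕[38;2;9;32;28m[48;2;25;89;77m🬎[38;2;15;55;47m[48;2;11;20;20m🬁[38;2;33;112;96m[48;2;21;27;28m🬂[38;2;38;133;115m[48;2;19;70;60m🬎[38;2;20;36;35m[48;2;24;84;72m▐[38;2;34;18;27m[48;2;33;17;24m🬎[38;2;34;18;27m[48;2;33;17;24m🬎[0m
[38;2;31;16;22m[48;2;29;13;18m🬂[38;2;31;16;22m[48;2;29;13;18m🬂[38;2;38;134;115m[48;2;29;14;18m🬉[38;2;35;123;106m[48;2;29;13;17m🬬[38;2;32;113;97m[48;2;27;97;83m🬌[38;2;26;92;79m[48;2;20;73;62m🬎[38;2;19;69;60m[48;2;9;33;28m🬎[38;2;14;51;44m[48;2;15;17;17m🬀[38;2;31;16;22m[48;2;29;13;18m🬂[38;2;31;16;22m[48;2;29;13;18m🬂[0m
[38;2;26;11;14m[48;2;25;10;11m🬎[38;2;26;11;14m[48;2;25;10;11m🬎[38;2;26;11;14m[48;2;25;10;11m🬎[38;2;26;11;14m[48;2;25;10;11m🬎[38;2;26;11;14m[48;2;25;10;11m🬎[38;2;26;11;14m[48;2;25;10;11m🬎[38;2;26;11;14m[48;2;25;10;11m🬎[38;2;26;11;14m[48;2;25;10;11m🬎[38;2;26;11;14m[48;2;25;10;11m🬎[38;2;26;11;14m[48;2;25;10;11m🬎[0m
</frame>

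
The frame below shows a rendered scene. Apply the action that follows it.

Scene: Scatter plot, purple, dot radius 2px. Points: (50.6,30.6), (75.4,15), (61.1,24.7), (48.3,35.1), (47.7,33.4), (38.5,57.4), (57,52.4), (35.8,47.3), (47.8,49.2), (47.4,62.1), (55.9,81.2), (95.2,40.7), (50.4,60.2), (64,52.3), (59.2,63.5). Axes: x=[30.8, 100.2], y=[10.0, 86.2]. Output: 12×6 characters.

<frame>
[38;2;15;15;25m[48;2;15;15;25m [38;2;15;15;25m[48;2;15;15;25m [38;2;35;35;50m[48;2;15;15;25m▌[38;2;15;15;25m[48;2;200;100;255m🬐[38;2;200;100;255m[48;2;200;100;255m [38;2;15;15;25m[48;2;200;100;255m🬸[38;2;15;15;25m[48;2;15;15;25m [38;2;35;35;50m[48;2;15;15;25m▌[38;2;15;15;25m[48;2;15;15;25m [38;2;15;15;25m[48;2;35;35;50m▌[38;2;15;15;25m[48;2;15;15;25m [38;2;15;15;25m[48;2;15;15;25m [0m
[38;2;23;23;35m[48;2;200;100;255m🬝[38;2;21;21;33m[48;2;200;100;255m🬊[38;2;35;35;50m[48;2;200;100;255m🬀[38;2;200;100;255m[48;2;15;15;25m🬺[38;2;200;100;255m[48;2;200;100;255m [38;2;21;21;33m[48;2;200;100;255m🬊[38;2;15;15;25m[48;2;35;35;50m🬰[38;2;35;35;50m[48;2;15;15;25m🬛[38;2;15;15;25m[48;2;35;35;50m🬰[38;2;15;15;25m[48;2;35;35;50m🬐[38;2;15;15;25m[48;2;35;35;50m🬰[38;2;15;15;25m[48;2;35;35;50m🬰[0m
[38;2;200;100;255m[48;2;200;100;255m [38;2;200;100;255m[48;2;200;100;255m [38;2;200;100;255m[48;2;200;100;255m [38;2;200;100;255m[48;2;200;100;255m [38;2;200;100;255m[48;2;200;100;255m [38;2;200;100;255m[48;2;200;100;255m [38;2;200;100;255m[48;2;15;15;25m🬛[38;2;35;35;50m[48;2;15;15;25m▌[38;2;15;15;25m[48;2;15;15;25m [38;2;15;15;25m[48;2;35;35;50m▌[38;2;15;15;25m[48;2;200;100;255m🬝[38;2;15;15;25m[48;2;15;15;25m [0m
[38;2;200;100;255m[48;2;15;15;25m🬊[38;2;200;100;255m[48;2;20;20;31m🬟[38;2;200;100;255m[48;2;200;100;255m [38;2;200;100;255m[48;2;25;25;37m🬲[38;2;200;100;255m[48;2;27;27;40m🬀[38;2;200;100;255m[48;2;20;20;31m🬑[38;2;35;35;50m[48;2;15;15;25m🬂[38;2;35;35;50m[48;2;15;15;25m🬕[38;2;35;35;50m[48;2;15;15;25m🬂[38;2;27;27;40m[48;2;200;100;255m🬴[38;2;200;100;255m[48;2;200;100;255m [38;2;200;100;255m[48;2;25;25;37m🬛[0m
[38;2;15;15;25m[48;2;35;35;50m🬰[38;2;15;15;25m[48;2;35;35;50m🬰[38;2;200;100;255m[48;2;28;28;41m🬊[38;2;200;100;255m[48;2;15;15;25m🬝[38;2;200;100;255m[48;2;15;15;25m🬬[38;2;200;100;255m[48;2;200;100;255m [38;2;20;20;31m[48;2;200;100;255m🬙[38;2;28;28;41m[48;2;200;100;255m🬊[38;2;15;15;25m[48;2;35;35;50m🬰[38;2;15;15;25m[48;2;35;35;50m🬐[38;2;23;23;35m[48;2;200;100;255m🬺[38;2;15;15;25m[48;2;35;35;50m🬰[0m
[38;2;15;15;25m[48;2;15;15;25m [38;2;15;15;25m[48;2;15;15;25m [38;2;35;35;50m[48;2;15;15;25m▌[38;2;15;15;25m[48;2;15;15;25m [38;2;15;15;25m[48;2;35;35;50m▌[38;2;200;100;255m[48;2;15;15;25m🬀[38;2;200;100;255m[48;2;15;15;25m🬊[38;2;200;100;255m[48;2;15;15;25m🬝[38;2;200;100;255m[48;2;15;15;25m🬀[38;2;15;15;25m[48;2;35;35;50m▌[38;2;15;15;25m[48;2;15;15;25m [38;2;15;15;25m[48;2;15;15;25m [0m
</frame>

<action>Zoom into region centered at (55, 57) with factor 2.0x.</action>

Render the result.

<frame>
[38;2;15;15;25m[48;2;15;15;25m [38;2;15;15;25m[48;2;15;15;25m [38;2;35;35;50m[48;2;15;15;25m▌[38;2;15;15;25m[48;2;15;15;25m [38;2;15;15;25m[48;2;35;35;50m▌[38;2;15;15;25m[48;2;15;15;25m [38;2;15;15;25m[48;2;15;15;25m [38;2;35;35;50m[48;2;15;15;25m▌[38;2;15;15;25m[48;2;15;15;25m [38;2;15;15;25m[48;2;35;35;50m▌[38;2;15;15;25m[48;2;15;15;25m [38;2;15;15;25m[48;2;15;15;25m [0m
[38;2;15;15;25m[48;2;35;35;50m🬰[38;2;15;15;25m[48;2;35;35;50m🬰[38;2;31;31;45m[48;2;200;100;255m🬝[38;2;21;21;33m[48;2;200;100;255m🬊[38;2;31;31;45m[48;2;200;100;255m🬬[38;2;15;15;25m[48;2;35;35;50m🬰[38;2;21;21;33m[48;2;200;100;255m🬆[38;2;200;100;255m[48;2;15;15;25m🬺[38;2;23;23;35m[48;2;200;100;255m🬬[38;2;15;15;25m[48;2;35;35;50m🬐[38;2;15;15;25m[48;2;35;35;50m🬰[38;2;15;15;25m[48;2;35;35;50m🬰[0m
[38;2;200;100;255m[48;2;15;15;25m🬺[38;2;15;15;25m[48;2;200;100;255m🬬[38;2;200;100;255m[48;2;28;28;41m🬊[38;2;200;100;255m[48;2;200;100;255m [38;2;200;100;255m[48;2;200;100;255m [38;2;15;15;25m[48;2;200;100;255m🬸[38;2;15;15;25m[48;2;200;100;255m🬪[38;2;200;100;255m[48;2;21;21;33m🬆[38;2;15;15;25m[48;2;200;100;255m🬝[38;2;15;15;25m[48;2;35;35;50m▌[38;2;15;15;25m[48;2;15;15;25m [38;2;15;15;25m[48;2;15;15;25m [0m
[38;2;200;100;255m[48;2;15;15;25m🬆[38;2;35;35;50m[48;2;15;15;25m🬂[38;2;35;35;50m[48;2;200;100;255m🬆[38;2;200;100;255m[48;2;35;35;50m🬺[38;2;200;100;255m[48;2;30;30;43m🬐[38;2;200;100;255m[48;2;25;25;37m🬫[38;2;200;100;255m[48;2;200;100;255m [38;2;200;100;255m[48;2;30;30;43m🬋[38;2;200;100;255m[48;2;200;100;255m [38;2;200;100;255m[48;2;35;35;50m🬛[38;2;35;35;50m[48;2;15;15;25m🬂[38;2;35;35;50m[48;2;15;15;25m🬂[0m
[38;2;15;15;25m[48;2;35;35;50m🬰[38;2;15;15;25m[48;2;35;35;50m🬰[38;2;200;100;255m[48;2;31;31;45m🬁[38;2;200;100;255m[48;2;21;21;33m🬆[38;2;15;15;25m[48;2;35;35;50m🬐[38;2;15;15;25m[48;2;35;35;50m🬰[38;2;200;100;255m[48;2;23;23;35m🬀[38;2;35;35;50m[48;2;15;15;25m🬛[38;2;23;23;35m[48;2;200;100;255m🬺[38;2;15;15;25m[48;2;35;35;50m🬐[38;2;15;15;25m[48;2;35;35;50m🬰[38;2;15;15;25m[48;2;35;35;50m🬰[0m
[38;2;15;15;25m[48;2;15;15;25m [38;2;15;15;25m[48;2;15;15;25m [38;2;35;35;50m[48;2;15;15;25m▌[38;2;15;15;25m[48;2;15;15;25m [38;2;15;15;25m[48;2;35;35;50m▌[38;2;15;15;25m[48;2;15;15;25m [38;2;15;15;25m[48;2;15;15;25m [38;2;35;35;50m[48;2;15;15;25m▌[38;2;15;15;25m[48;2;15;15;25m [38;2;15;15;25m[48;2;35;35;50m▌[38;2;15;15;25m[48;2;15;15;25m [38;2;15;15;25m[48;2;15;15;25m [0m
</frame>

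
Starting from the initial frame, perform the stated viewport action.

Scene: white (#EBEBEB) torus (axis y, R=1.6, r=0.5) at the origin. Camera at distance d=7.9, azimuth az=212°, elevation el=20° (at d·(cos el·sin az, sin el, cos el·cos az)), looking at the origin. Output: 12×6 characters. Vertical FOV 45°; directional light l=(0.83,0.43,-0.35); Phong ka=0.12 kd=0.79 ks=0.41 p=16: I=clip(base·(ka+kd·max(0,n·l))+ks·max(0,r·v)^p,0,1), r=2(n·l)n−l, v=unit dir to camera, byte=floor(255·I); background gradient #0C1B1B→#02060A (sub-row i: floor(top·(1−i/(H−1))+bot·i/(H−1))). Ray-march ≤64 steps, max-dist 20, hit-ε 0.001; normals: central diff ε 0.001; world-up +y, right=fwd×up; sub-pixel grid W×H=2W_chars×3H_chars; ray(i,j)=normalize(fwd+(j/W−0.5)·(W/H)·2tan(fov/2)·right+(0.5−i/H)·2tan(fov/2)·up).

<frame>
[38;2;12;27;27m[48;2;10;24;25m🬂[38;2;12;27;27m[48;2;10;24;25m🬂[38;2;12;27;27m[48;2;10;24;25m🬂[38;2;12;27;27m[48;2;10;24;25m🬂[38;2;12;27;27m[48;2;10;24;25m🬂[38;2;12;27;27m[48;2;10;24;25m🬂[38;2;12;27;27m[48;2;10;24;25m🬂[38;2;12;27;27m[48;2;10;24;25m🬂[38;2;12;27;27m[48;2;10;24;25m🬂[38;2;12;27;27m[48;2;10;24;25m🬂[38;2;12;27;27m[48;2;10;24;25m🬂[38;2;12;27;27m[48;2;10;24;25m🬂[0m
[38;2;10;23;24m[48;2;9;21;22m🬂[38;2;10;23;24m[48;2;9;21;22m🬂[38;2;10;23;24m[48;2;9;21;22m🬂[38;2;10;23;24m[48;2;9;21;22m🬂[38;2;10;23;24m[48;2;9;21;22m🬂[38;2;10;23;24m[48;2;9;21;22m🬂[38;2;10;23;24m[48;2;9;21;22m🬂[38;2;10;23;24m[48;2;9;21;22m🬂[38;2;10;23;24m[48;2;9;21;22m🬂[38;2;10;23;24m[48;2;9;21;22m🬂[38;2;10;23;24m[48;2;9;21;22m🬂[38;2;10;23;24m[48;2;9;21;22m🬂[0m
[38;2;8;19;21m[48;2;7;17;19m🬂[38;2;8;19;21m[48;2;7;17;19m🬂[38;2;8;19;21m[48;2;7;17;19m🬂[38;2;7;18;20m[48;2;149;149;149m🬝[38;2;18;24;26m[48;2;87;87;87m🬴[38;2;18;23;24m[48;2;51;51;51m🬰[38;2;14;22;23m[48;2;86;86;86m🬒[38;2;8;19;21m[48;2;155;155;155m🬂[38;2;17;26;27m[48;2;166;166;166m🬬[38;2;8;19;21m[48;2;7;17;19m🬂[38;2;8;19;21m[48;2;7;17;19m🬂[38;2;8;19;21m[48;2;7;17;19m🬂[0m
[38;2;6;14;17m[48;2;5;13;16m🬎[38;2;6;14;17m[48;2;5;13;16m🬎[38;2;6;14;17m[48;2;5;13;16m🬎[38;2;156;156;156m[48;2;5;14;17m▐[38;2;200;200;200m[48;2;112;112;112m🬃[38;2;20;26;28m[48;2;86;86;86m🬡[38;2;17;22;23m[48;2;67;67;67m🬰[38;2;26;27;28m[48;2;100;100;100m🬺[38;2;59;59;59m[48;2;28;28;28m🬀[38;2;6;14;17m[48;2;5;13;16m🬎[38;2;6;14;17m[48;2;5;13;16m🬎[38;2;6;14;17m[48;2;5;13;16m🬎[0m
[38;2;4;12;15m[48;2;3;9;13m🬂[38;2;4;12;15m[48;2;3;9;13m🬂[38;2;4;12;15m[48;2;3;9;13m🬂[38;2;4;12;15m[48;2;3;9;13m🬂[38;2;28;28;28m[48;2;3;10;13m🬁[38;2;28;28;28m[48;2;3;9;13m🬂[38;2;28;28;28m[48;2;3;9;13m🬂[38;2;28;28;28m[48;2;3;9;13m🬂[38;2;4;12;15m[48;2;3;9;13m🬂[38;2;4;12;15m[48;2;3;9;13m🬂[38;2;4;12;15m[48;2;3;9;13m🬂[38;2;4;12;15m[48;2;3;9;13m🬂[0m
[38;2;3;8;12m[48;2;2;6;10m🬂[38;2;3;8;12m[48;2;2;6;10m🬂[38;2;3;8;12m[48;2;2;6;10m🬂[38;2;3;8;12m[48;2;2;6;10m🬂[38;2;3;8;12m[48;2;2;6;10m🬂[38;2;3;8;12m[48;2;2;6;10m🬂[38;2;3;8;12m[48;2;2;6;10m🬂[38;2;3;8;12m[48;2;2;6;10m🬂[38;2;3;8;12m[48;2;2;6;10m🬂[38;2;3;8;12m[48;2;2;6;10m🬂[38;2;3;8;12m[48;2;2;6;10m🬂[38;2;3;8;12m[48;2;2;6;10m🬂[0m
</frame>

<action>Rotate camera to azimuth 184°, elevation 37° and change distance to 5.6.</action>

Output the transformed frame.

<frame>
[38;2;12;27;27m[48;2;10;24;25m🬂[38;2;12;27;27m[48;2;10;24;25m🬂[38;2;12;27;27m[48;2;10;24;25m🬂[38;2;12;27;27m[48;2;10;24;25m🬂[38;2;12;27;27m[48;2;10;24;25m🬂[38;2;12;27;27m[48;2;10;24;25m🬂[38;2;12;27;27m[48;2;10;24;25m🬂[38;2;12;27;27m[48;2;10;24;25m🬂[38;2;12;27;27m[48;2;10;24;25m🬂[38;2;12;27;27m[48;2;10;24;25m🬂[38;2;12;27;27m[48;2;10;24;25m🬂[38;2;12;27;27m[48;2;10;24;25m🬂[0m
[38;2;10;23;24m[48;2;9;21;22m🬂[38;2;10;23;24m[48;2;9;21;22m🬂[38;2;10;23;24m[48;2;9;21;22m🬂[38;2;10;23;24m[48;2;9;21;22m🬂[38;2;9;22;23m[48;2;113;113;113m🬎[38;2;9;22;23m[48;2;103;103;103m🬎[38;2;9;22;23m[48;2;129;129;129m🬎[38;2;9;22;23m[48;2;130;130;130m🬎[38;2;54;54;54m[48;2;9;22;22m🬏[38;2;10;23;24m[48;2;9;21;22m🬂[38;2;10;23;24m[48;2;9;21;22m🬂[38;2;10;23;24m[48;2;9;21;22m🬂[0m
[38;2;8;19;21m[48;2;7;17;19m🬂[38;2;8;19;21m[48;2;7;17;19m🬂[38;2;7;18;20m[48;2;162;162;162m🬆[38;2;149;149;149m[48;2;54;54;54m🬀[38;2;44;44;44m[48;2;28;28;28m🬂[38;2;64;64;64m[48;2;17;22;23m🬂[38;2;125;125;125m[48;2;27;34;35m🬊[38;2;186;186;186m[48;2;7;17;19m🬬[38;2;135;135;135m[48;2;195;195;195m🬁[38;2;28;31;32m[48;2;125;125;125m🬊[38;2;28;28;28m[48;2;7;18;20m🬏[38;2;8;19;21m[48;2;7;17;19m🬂[0m
[38;2;6;14;17m[48;2;5;13;16m🬎[38;2;6;14;17m[48;2;5;13;16m🬎[38;2;142;142;142m[48;2;194;194;194m🬉[38;2;46;46;46m[48;2;124;124;124m🬊[38;2;6;14;17m[48;2;71;71;71m🬎[38;2;6;14;17m[48;2;5;13;16m🬎[38;2;6;14;17m[48;2;5;13;16m🬎[38;2;5;14;17m[48;2;108;108;108m🬝[38;2;130;130;130m[48;2;6;14;17m🬷[38;2;121;121;121m[48;2;73;73;73m🬄[38;2;28;28;28m[48;2;5;14;17m▌[38;2;6;14;17m[48;2;5;13;16m🬎[0m
[38;2;4;12;15m[48;2;3;9;13m🬂[38;2;4;12;15m[48;2;3;9;13m🬂[38;2;206;206;206m[48;2;3;9;13m🬊[38;2;169;169;169m[48;2;236;236;236m🬯[38;2;136;136;136m[48;2;172;172;172m🬊[38;2;110;110;110m[48;2;135;135;135m🬂[38;2;108;108;108m[48;2;120;120;120m🬡[38;2;104;104;104m[48;2;86;86;86m🬝[38;2;90;90;90m[48;2;59;59;59m🬆[38;2;50;50;50m[48;2;21;23;24m🬄[38;2;28;28;28m[48;2;3;10;13m🬀[38;2;4;12;15m[48;2;3;9;13m🬂[0m
[38;2;3;8;12m[48;2;2;6;10m🬂[38;2;3;8;12m[48;2;2;6;10m🬂[38;2;3;8;12m[48;2;2;6;10m🬂[38;2;146;146;146m[48;2;2;6;10m🬁[38;2;129;129;129m[48;2;2;6;10m🬊[38;2;112;112;112m[48;2;2;6;10m🬎[38;2;89;89;89m[48;2;2;6;10m🬎[38;2;64;64;64m[48;2;10;13;16m🬆[38;2;33;33;33m[48;2;2;6;10m🬂[38;2;3;8;12m[48;2;2;6;10m🬂[38;2;3;8;12m[48;2;2;6;10m🬂[38;2;3;8;12m[48;2;2;6;10m🬂[0m
</frame>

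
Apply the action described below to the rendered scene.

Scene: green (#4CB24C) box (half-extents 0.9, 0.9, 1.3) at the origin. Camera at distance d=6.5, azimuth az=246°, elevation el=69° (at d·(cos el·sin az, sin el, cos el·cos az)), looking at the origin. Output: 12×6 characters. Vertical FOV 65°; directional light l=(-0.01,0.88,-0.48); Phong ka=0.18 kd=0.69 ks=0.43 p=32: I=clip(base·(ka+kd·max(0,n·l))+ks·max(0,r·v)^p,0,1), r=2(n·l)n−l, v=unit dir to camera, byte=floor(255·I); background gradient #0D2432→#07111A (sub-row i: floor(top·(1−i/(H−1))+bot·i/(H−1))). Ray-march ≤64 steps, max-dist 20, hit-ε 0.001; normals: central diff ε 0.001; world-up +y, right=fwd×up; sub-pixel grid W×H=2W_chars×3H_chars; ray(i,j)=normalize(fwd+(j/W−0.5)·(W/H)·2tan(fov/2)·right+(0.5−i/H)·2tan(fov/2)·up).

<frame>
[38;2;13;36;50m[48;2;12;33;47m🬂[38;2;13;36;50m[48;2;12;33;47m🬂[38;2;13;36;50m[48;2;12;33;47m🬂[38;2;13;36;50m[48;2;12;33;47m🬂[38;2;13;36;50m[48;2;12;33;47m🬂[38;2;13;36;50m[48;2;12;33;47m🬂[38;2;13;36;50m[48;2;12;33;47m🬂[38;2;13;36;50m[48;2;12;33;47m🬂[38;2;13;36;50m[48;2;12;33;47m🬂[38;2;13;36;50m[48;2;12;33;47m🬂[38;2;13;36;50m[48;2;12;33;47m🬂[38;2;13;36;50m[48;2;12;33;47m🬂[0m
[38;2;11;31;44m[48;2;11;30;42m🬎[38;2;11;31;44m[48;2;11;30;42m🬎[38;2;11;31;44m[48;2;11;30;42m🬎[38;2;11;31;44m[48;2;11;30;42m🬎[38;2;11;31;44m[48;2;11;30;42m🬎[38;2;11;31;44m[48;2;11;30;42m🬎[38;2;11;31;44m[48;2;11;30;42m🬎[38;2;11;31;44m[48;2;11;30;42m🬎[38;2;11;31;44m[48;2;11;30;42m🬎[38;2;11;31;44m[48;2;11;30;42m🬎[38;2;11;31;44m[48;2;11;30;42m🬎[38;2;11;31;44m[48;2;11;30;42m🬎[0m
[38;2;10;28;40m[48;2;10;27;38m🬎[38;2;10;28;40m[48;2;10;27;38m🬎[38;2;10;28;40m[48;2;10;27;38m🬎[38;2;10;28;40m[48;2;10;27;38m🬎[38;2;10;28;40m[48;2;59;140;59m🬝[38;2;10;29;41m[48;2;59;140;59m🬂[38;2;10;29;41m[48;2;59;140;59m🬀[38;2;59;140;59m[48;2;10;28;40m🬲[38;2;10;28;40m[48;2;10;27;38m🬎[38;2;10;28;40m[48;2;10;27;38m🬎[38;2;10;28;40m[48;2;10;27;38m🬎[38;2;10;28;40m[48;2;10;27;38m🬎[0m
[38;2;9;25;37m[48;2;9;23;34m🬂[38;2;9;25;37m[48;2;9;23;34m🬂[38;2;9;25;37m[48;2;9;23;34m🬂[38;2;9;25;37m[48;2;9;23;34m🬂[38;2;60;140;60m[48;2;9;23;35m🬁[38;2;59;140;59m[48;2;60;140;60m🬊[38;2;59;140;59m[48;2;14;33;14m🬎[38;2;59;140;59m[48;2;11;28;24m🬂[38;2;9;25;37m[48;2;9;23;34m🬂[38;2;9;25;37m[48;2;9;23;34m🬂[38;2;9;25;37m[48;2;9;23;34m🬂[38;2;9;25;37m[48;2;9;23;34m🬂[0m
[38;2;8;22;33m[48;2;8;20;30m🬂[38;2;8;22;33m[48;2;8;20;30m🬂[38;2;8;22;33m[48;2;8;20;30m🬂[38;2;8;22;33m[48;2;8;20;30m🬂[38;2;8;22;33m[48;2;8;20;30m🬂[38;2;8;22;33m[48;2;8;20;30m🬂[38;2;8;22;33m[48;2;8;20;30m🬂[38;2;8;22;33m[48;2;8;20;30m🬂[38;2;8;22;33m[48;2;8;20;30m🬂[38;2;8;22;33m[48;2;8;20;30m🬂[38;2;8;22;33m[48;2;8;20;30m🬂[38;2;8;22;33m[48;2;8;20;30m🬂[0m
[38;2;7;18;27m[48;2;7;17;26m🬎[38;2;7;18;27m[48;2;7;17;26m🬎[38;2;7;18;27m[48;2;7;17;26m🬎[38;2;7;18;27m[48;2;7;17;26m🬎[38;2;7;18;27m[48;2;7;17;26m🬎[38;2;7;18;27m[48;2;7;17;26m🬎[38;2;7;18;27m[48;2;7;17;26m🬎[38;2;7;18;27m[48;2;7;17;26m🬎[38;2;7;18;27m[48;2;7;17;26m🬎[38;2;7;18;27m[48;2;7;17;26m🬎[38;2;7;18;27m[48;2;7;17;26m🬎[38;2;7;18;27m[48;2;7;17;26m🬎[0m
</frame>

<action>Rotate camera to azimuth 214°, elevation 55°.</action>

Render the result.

<frame>
[38;2;13;36;50m[48;2;12;33;47m🬂[38;2;13;36;50m[48;2;12;33;47m🬂[38;2;13;36;50m[48;2;12;33;47m🬂[38;2;13;36;50m[48;2;12;33;47m🬂[38;2;13;36;50m[48;2;12;33;47m🬂[38;2;13;36;50m[48;2;12;33;47m🬂[38;2;13;36;50m[48;2;12;33;47m🬂[38;2;13;36;50m[48;2;12;33;47m🬂[38;2;13;36;50m[48;2;12;33;47m🬂[38;2;13;36;50m[48;2;12;33;47m🬂[38;2;13;36;50m[48;2;12;33;47m🬂[38;2;13;36;50m[48;2;12;33;47m🬂[0m
[38;2;11;31;44m[48;2;11;30;42m🬎[38;2;11;31;44m[48;2;11;30;42m🬎[38;2;11;31;44m[48;2;11;30;42m🬎[38;2;11;31;44m[48;2;11;30;42m🬎[38;2;11;31;44m[48;2;11;30;42m🬎[38;2;11;31;44m[48;2;11;30;42m🬎[38;2;11;31;44m[48;2;11;30;42m🬎[38;2;11;31;44m[48;2;11;30;42m🬎[38;2;11;31;44m[48;2;11;30;42m🬎[38;2;11;31;44m[48;2;11;30;42m🬎[38;2;11;31;44m[48;2;11;30;42m🬎[38;2;11;31;44m[48;2;11;30;42m🬎[0m
[38;2;10;28;40m[48;2;10;27;38m🬎[38;2;10;28;40m[48;2;10;27;38m🬎[38;2;10;28;40m[48;2;10;27;38m🬎[38;2;10;28;40m[48;2;10;27;38m🬎[38;2;10;28;40m[48;2;10;27;38m🬎[38;2;10;28;40m[48;2;59;140;59m🬆[38;2;59;140;59m[48;2;59;140;59m [38;2;59;140;59m[48;2;11;30;32m🬚[38;2;10;28;40m[48;2;10;27;38m🬎[38;2;10;28;40m[48;2;10;27;38m🬎[38;2;10;28;40m[48;2;10;27;38m🬎[38;2;10;28;40m[48;2;10;27;38m🬎[0m
[38;2;9;25;37m[48;2;9;23;34m🬂[38;2;9;25;37m[48;2;9;23;34m🬂[38;2;9;25;37m[48;2;9;23;34m🬂[38;2;9;25;37m[48;2;9;23;34m🬂[38;2;45;106;45m[48;2;9;24;35m▐[38;2;59;140;59m[48;2;38;90;38m🬎[38;2;59;140;59m[48;2;14;33;14m🬕[38;2;14;33;14m[48;2;9;23;35m🬄[38;2;9;25;37m[48;2;9;23;34m🬂[38;2;9;25;37m[48;2;9;23;34m🬂[38;2;9;25;37m[48;2;9;23;34m🬂[38;2;9;25;37m[48;2;9;23;34m🬂[0m
[38;2;8;22;33m[48;2;8;20;30m🬂[38;2;8;22;33m[48;2;8;20;30m🬂[38;2;8;22;33m[48;2;8;20;30m🬂[38;2;8;22;33m[48;2;8;20;30m🬂[38;2;8;22;33m[48;2;8;20;30m🬂[38;2;38;90;38m[48;2;8;20;31m🬁[38;2;38;90;38m[48;2;8;20;31m🬄[38;2;8;22;33m[48;2;8;20;30m🬂[38;2;8;22;33m[48;2;8;20;30m🬂[38;2;8;22;33m[48;2;8;20;30m🬂[38;2;8;22;33m[48;2;8;20;30m🬂[38;2;8;22;33m[48;2;8;20;30m🬂[0m
[38;2;7;18;27m[48;2;7;17;26m🬎[38;2;7;18;27m[48;2;7;17;26m🬎[38;2;7;18;27m[48;2;7;17;26m🬎[38;2;7;18;27m[48;2;7;17;26m🬎[38;2;7;18;27m[48;2;7;17;26m🬎[38;2;7;18;27m[48;2;7;17;26m🬎[38;2;7;18;27m[48;2;7;17;26m🬎[38;2;7;18;27m[48;2;7;17;26m🬎[38;2;7;18;27m[48;2;7;17;26m🬎[38;2;7;18;27m[48;2;7;17;26m🬎[38;2;7;18;27m[48;2;7;17;26m🬎[38;2;7;18;27m[48;2;7;17;26m🬎[0m
</frame>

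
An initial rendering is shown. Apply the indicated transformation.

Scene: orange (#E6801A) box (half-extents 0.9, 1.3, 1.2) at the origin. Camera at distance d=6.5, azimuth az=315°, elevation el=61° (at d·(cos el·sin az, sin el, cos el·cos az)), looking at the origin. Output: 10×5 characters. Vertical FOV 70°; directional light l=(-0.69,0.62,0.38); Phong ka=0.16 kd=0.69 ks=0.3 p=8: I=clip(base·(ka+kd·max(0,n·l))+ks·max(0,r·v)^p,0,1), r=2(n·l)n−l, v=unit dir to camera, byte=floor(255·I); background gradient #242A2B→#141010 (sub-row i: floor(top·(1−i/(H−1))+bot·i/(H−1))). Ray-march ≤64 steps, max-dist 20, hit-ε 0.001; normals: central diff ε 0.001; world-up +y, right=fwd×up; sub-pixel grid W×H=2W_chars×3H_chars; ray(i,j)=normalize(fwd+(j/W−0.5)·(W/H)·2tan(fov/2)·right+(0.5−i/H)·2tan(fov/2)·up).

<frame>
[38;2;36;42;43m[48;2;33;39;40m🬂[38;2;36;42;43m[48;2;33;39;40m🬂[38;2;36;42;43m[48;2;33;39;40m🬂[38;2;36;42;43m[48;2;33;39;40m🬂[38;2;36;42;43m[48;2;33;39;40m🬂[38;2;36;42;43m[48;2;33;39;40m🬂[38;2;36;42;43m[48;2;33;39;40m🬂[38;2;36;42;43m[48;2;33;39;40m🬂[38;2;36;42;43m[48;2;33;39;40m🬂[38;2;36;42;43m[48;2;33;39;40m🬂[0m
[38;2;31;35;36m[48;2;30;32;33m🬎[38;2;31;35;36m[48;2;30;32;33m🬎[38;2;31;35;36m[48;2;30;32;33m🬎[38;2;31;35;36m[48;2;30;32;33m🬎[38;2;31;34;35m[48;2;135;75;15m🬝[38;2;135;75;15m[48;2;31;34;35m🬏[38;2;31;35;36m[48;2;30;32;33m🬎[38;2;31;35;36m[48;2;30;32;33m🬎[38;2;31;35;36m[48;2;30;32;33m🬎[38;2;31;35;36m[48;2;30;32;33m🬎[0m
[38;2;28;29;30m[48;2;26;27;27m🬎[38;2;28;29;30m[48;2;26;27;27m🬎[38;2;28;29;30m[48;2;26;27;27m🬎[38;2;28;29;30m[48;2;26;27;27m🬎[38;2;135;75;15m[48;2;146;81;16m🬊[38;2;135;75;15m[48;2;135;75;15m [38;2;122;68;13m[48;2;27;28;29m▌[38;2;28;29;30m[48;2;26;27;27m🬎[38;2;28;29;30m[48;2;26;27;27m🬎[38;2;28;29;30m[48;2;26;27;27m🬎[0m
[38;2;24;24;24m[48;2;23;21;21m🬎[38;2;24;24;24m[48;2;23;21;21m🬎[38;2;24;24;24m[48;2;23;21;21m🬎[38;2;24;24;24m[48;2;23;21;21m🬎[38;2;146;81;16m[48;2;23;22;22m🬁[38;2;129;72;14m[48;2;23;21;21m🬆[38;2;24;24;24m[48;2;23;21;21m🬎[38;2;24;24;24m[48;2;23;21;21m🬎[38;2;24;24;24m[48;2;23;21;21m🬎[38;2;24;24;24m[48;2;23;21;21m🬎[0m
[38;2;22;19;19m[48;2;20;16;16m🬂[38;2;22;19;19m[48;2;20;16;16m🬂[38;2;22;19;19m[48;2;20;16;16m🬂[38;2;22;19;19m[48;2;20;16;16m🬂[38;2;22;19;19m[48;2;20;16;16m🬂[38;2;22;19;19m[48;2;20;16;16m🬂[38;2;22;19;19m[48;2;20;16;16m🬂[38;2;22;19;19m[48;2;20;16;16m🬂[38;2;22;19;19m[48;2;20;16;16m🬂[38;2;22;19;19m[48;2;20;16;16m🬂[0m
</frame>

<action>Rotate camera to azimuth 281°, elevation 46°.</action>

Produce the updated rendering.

<frame>
[38;2;36;42;43m[48;2;33;39;40m🬂[38;2;36;42;43m[48;2;33;39;40m🬂[38;2;36;42;43m[48;2;33;39;40m🬂[38;2;36;42;43m[48;2;33;39;40m🬂[38;2;36;42;43m[48;2;33;39;40m🬂[38;2;36;42;43m[48;2;33;39;40m🬂[38;2;36;42;43m[48;2;33;39;40m🬂[38;2;36;42;43m[48;2;33;39;40m🬂[38;2;36;42;43m[48;2;33;39;40m🬂[38;2;36;42;43m[48;2;33;39;40m🬂[0m
[38;2;31;35;36m[48;2;30;32;33m🬎[38;2;31;35;36m[48;2;30;32;33m🬎[38;2;31;35;36m[48;2;30;32;33m🬎[38;2;31;35;36m[48;2;30;32;33m🬎[38;2;31;34;35m[48;2;135;75;15m🬝[38;2;31;35;36m[48;2;135;75;15m🬎[38;2;31;35;36m[48;2;30;32;33m🬎[38;2;31;35;36m[48;2;30;32;33m🬎[38;2;31;35;36m[48;2;30;32;33m🬎[38;2;31;35;36m[48;2;30;32;33m🬎[0m
[38;2;28;29;30m[48;2;26;27;27m🬎[38;2;28;29;30m[48;2;26;27;27m🬎[38;2;28;29;30m[48;2;26;27;27m🬎[38;2;28;29;30m[48;2;26;27;27m🬎[38;2;135;75;15m[48;2;146;81;16m🬂[38;2;135;75;15m[48;2;146;81;16m🬊[38;2;138;77;15m[48;2;27;28;29m▌[38;2;28;29;30m[48;2;26;27;27m🬎[38;2;28;29;30m[48;2;26;27;27m🬎[38;2;28;29;30m[48;2;26;27;27m🬎[0m
[38;2;24;24;24m[48;2;23;21;21m🬎[38;2;24;24;24m[48;2;23;21;21m🬎[38;2;24;24;24m[48;2;23;21;21m🬎[38;2;24;24;24m[48;2;23;21;21m🬎[38;2;146;81;16m[48;2;23;22;22m🬂[38;2;146;81;16m[48;2;23;21;21m🬊[38;2;24;24;24m[48;2;23;21;21m🬎[38;2;24;24;24m[48;2;23;21;21m🬎[38;2;24;24;24m[48;2;23;21;21m🬎[38;2;24;24;24m[48;2;23;21;21m🬎[0m
[38;2;22;19;19m[48;2;20;16;16m🬂[38;2;22;19;19m[48;2;20;16;16m🬂[38;2;22;19;19m[48;2;20;16;16m🬂[38;2;22;19;19m[48;2;20;16;16m🬂[38;2;22;19;19m[48;2;20;16;16m🬂[38;2;22;19;19m[48;2;20;16;16m🬂[38;2;22;19;19m[48;2;20;16;16m🬂[38;2;22;19;19m[48;2;20;16;16m🬂[38;2;22;19;19m[48;2;20;16;16m🬂[38;2;22;19;19m[48;2;20;16;16m🬂[0m
</frame>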